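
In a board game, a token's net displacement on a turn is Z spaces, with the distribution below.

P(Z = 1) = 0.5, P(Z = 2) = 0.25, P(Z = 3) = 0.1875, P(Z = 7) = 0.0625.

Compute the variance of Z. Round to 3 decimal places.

E[Z] = (1)(0.5) + (2)(0.25) + (3)(0.1875) + (7)(0.0625) = 2
E[Z²] = (1)²(0.5) + (2)²(0.25) + (3)²(0.1875) + (7)²(0.0625) = 6.25
V(Z) = E[Z²] − (E[Z])² = 6.25 − (2)² = 2.25

2.250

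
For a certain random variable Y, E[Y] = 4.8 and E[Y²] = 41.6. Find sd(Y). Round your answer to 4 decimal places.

var(Y) = 41.6 − (4.8)² = 18.56
sd(Y) = √18.56 ≈ 4.3081

4.3081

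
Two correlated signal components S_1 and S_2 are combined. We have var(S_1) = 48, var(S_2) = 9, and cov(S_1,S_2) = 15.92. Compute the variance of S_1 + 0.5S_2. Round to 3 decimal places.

66.170

var(S_1 + 0.5S_2) = (1)²·var(S_1) + (0.5)²·var(S_2) + 2·(1)·(0.5)·cov(S_1,S_2)
= 1·48 + 0.25·9 + 1·15.92 = 66.17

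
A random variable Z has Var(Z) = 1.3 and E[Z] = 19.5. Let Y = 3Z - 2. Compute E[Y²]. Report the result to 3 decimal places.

3203.950

E[3Z - 2] = 3·19.5 − 2 = 56.5
Var(3Z - 2) = (3)²·1.3 = 11.7
E[Y²] = Var(Y) + (E[Y])² = 11.7 + (56.5)² = 3203.95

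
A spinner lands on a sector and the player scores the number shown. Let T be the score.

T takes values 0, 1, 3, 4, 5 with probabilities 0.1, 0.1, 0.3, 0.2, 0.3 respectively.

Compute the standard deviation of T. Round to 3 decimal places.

E[T] = (0)(0.1) + (1)(0.1) + (3)(0.3) + (4)(0.2) + (5)(0.3) = 3.3
E[T²] = (0)²(0.1) + (1)²(0.1) + (3)²(0.3) + (4)²(0.2) + (5)²(0.3) = 13.5
V(T) = E[T²] − (E[T])² = 13.5 − (3.3)² = 2.61
sd(T) = √2.61 ≈ 1.616

1.616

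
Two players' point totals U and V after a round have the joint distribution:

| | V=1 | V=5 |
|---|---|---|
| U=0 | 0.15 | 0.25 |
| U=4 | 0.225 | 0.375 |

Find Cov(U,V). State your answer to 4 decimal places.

E[U] = 2.4,  E[V] = 3.5
E[UV] = 8.4
Cov(U,V) = E[UV] − E[U]E[V] = 8.4 − (2.4)(3.5) = 0

0.0000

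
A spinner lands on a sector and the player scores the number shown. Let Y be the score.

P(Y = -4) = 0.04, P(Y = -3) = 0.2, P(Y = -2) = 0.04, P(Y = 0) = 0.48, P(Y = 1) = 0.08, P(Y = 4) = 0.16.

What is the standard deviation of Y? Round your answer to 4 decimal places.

E[Y] = (-4)(0.04) + (-3)(0.2) + (-2)(0.04) + (0)(0.48) + (1)(0.08) + (4)(0.16) = -0.12
E[Y²] = (-4)²(0.04) + (-3)²(0.2) + (-2)²(0.04) + (0)²(0.48) + (1)²(0.08) + (4)²(0.16) = 5.24
var(Y) = E[Y²] − (E[Y])² = 5.24 − (-0.12)² = 5.2256
σ(Y) = √5.2256 ≈ 2.2860

2.2860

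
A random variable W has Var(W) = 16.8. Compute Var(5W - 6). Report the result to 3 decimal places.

Var(5W - 6) = (5)²·Var(W) = 25·16.8 = 420

420.000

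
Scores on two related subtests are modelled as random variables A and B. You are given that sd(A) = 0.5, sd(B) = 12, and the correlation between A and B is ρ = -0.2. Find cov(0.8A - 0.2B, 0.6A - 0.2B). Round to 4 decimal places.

6.2160

V(A) = (0.5)² = 0.25;  V(B) = (12)² = 144
cov(A,B) = ρ·sd(A)·sd(B) = -0.2·0.5·12 = -1.2
cov(0.8A - 0.2B, 0.6A - 0.2B) = (0.8)(0.6)V(A) + (-0.2)(-0.2)V(B) + [(0.8)(-0.2) + (-0.2)(0.6)]cov(A,B)
= 0.48·0.25 + 0.04·144 + -0.28·-1.2 = 6.216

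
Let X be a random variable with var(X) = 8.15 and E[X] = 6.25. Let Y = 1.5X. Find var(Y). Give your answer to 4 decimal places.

18.3375

var(1.5X) = (1.5)²·var(X) = 2.25·8.15 = 18.3375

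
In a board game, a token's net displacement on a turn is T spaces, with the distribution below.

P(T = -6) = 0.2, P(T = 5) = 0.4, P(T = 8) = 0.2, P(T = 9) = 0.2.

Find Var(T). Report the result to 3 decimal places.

E[T] = (-6)(0.2) + (5)(0.4) + (8)(0.2) + (9)(0.2) = 4.2
E[T²] = (-6)²(0.2) + (5)²(0.4) + (8)²(0.2) + (9)²(0.2) = 46.2
Var(T) = E[T²] − (E[T])² = 46.2 − (4.2)² = 28.56

28.560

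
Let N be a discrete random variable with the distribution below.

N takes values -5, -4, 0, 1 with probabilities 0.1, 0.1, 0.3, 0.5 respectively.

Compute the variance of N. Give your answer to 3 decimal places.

E[N] = (-5)(0.1) + (-4)(0.1) + (0)(0.3) + (1)(0.5) = -0.4
E[N²] = (-5)²(0.1) + (-4)²(0.1) + (0)²(0.3) + (1)²(0.5) = 4.6
Var(N) = E[N²] − (E[N])² = 4.6 − (-0.4)² = 4.44

4.440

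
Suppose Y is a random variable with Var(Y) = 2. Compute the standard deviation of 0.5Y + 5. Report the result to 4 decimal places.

Var(0.5Y + 5) = (0.5)²·2 = 0.5
SD(0.5Y + 5) = √0.5 ≈ 0.7071

0.7071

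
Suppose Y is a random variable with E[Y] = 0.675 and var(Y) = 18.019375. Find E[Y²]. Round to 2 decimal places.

18.48

E[Y²] = var(Y) + (E[Y])² = 18.019375 + (0.675)² = 18.475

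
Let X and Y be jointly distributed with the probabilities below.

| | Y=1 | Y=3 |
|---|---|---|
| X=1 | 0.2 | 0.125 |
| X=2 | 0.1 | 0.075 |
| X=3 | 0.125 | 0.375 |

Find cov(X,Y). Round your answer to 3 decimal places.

E[X] = 2.175,  E[Y] = 2.15
E[XY] = 4.975
cov(X,Y) = E[XY] − E[X]E[Y] = 4.975 − (2.175)(2.15) = 0.29875

0.299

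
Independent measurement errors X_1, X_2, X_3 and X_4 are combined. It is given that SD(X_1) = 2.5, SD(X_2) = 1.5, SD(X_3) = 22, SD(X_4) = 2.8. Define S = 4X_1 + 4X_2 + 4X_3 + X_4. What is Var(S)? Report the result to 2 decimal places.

Var(X_1) = 6.25, Var(X_2) = 2.25, Var(X_3) = 484, Var(X_4) = 7.84
By independence, Var(S) = (4)²Var(X_1) + (4)²Var(X_2) + (4)²Var(X_3) + (1)²Var(X_4)
= (4)²·6.25 + (4)²·2.25 + (4)²·484 + (1)²·7.84 = 7887.84

7887.84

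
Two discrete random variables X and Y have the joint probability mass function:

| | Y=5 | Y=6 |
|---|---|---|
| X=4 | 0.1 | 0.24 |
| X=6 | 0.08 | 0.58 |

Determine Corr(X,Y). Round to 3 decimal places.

E[X] = 5.32,  E[Y] = 5.82
E[XY] = 31.04
cov(X,Y) = E[XY] − E[X]E[Y] = 31.04 − (5.32)(5.82) = 0.0776
V(X) = 0.8976,  V(Y) = 0.1476
ρ = 0.0776 / √(0.8976·0.1476) ≈ 0.213

0.213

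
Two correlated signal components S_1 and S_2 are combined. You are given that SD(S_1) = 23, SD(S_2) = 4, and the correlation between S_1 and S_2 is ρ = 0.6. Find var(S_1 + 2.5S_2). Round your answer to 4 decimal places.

var(S_1) = (23)² = 529;  var(S_2) = (4)² = 16
Cov(S_1,S_2) = ρ·SD(S_1)·SD(S_2) = 0.6·23·4 = 55.2
var(S_1 + 2.5S_2) = (1)²·var(S_1) + (2.5)²·var(S_2) + 2·(1)·(2.5)·Cov(S_1,S_2)
= 1·529 + 6.25·16 + 5·55.2 = 905

905.0000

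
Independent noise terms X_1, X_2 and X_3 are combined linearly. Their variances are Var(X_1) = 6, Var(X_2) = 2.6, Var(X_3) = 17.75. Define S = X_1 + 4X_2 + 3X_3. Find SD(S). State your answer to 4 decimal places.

14.3997

By independence, Var(S) = (1)²Var(X_1) + (4)²Var(X_2) + (3)²Var(X_3)
= (1)²·6 + (4)²·2.6 + (3)²·17.75 = 207.35
SD(S) = √207.35 ≈ 14.3997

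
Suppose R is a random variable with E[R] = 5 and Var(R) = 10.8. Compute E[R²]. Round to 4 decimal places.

35.8000

E[R²] = Var(R) + (E[R])² = 10.8 + (5)² = 35.8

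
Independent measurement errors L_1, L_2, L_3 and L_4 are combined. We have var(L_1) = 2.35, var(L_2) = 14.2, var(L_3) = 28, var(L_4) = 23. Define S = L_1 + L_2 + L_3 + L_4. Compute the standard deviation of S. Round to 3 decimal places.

8.219

By independence, var(S) = (1)²var(L_1) + (1)²var(L_2) + (1)²var(L_3) + (1)²var(L_4)
= (1)²·2.35 + (1)²·14.2 + (1)²·28 + (1)²·23 = 67.55
sd(S) = √67.55 ≈ 8.219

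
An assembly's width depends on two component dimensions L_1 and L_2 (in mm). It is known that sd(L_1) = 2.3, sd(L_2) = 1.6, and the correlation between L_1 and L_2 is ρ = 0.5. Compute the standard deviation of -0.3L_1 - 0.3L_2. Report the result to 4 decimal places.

1.0187

var(L_1) = (2.3)² = 5.29;  var(L_2) = (1.6)² = 2.56
Cov(L_1,L_2) = ρ·sd(L_1)·sd(L_2) = 0.5·2.3·1.6 = 1.84
var(-0.3L_1 - 0.3L_2) = (-0.3)²·var(L_1) + (-0.3)²·var(L_2) + 2·(-0.3)·(-0.3)·Cov(L_1,L_2)
= 0.09·5.29 + 0.09·2.56 + 0.18·1.84 = 1.0377
sd(-0.3L_1 - 0.3L_2) = √1.0377 ≈ 1.0187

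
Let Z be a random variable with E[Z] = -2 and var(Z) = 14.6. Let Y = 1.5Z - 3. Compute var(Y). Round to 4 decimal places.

32.8500

var(1.5Z - 3) = (1.5)²·var(Z) = 2.25·14.6 = 32.85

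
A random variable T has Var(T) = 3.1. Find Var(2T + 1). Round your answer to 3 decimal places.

Var(2T + 1) = (2)²·Var(T) = 4·3.1 = 12.4

12.400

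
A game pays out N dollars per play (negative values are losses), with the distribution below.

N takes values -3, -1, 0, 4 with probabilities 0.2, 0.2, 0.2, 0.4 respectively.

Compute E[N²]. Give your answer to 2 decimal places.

8.40

E[N²] = (-3)²(0.2) + (-1)²(0.2) + (0)²(0.2) + (4)²(0.4) = 8.4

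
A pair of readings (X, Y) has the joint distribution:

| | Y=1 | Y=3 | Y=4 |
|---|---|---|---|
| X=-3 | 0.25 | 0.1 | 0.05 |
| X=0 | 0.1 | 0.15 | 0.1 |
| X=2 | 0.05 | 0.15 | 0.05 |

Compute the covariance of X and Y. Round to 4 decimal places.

0.8300

E[X] = -0.7,  E[Y] = 2.4
E[XY] = -0.85
Cov(X,Y) = E[XY] − E[X]E[Y] = -0.85 − (-0.7)(2.4) = 0.83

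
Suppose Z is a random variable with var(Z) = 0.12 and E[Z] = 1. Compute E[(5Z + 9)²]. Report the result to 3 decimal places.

199.000

E[5Z + 9] = 5·1 + 9 = 14
var(5Z + 9) = (5)²·0.12 = 3
E[(5Z + 9)²] = var((5Z + 9)) + (E[(5Z + 9)])² = 3 + (14)² = 199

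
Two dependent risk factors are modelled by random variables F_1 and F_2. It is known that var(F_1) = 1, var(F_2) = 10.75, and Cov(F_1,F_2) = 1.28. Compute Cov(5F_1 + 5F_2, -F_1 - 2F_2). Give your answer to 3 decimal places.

Cov(5F_1 + 5F_2, -F_1 - 2F_2) = (5)(-1)var(F_1) + (5)(-2)var(F_2) + [(5)(-2) + (5)(-1)]Cov(F_1,F_2)
= -5·1 + -10·10.75 + -15·1.28 = -131.7

-131.700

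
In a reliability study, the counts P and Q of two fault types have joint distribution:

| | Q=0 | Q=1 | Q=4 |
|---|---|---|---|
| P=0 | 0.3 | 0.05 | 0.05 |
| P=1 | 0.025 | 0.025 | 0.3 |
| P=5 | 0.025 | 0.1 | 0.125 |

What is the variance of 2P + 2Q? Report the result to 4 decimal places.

37.2775

E[P] = 1.6,  E[Q] = 2.075,  E[PQ] = 4.225
var(P) = 6.6 − (1.6)² = 4.04;  var(Q) = 7.775 − (2.075)² = 3.469375
Cov(P,Q) = 4.225 − (1.6)(2.075) = 0.905
var(2P + 2Q) = (2)²·4.04 + (2)²·3.469375 + 2·(2)·(2)·0.905 = 37.2775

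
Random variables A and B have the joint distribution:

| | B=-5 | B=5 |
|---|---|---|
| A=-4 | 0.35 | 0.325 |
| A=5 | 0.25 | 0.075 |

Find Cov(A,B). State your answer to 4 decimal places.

E[A] = -1.075,  E[B] = -1
E[AB] = -3.875
Cov(A,B) = E[AB] − E[A]E[B] = -3.875 − (-1.075)(-1) = -4.95

-4.9500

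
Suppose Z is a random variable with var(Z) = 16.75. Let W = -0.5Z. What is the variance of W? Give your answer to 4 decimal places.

4.1875

var(-0.5Z) = (-0.5)²·var(Z) = 0.25·16.75 = 4.1875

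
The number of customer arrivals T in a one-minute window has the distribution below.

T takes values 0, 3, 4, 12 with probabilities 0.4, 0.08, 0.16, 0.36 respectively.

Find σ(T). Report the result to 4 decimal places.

5.2991

E[T] = (0)(0.4) + (3)(0.08) + (4)(0.16) + (12)(0.36) = 5.2
E[T²] = (0)²(0.4) + (3)²(0.08) + (4)²(0.16) + (12)²(0.36) = 55.12
var(T) = E[T²] − (E[T])² = 55.12 − (5.2)² = 28.08
σ(T) = √28.08 ≈ 5.2991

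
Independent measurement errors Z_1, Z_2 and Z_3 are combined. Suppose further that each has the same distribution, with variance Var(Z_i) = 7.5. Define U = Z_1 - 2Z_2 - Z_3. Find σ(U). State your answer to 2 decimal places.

6.71

By independence, Var(U) = (1)²Var(Z_1) + (-2)²Var(Z_2) + (-1)²Var(Z_3)
= (1)²·7.5 + (-2)²·7.5 + (-1)²·7.5 = 45
σ(U) = √45 ≈ 6.71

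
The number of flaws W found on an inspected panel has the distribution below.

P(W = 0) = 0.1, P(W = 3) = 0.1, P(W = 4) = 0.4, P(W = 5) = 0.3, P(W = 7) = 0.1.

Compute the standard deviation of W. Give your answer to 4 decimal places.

1.7000

E[W] = (0)(0.1) + (3)(0.1) + (4)(0.4) + (5)(0.3) + (7)(0.1) = 4.1
E[W²] = (0)²(0.1) + (3)²(0.1) + (4)²(0.4) + (5)²(0.3) + (7)²(0.1) = 19.7
var(W) = E[W²] − (E[W])² = 19.7 − (4.1)² = 2.89
sd(W) = √2.89 ≈ 1.7000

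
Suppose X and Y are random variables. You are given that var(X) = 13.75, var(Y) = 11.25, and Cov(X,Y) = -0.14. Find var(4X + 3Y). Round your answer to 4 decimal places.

var(4X + 3Y) = (4)²·var(X) + (3)²·var(Y) + 2·(4)·(3)·Cov(X,Y)
= 16·13.75 + 9·11.25 + 24·-0.14 = 317.89

317.8900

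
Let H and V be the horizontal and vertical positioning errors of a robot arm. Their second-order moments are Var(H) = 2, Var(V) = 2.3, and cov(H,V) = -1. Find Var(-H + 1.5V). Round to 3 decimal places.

Var(-H + 1.5V) = (-1)²·Var(H) + (1.5)²·Var(V) + 2·(-1)·(1.5)·cov(H,V)
= 1·2 + 2.25·2.3 + -3·-1 = 10.175

10.175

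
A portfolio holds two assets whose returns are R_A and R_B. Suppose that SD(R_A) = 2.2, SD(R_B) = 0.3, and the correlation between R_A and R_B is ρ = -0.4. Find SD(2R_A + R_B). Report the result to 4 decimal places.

4.2888

var(R_A) = (2.2)² = 4.84;  var(R_B) = (0.3)² = 0.09
Cov(R_A,R_B) = ρ·SD(R_A)·SD(R_B) = -0.4·2.2·0.3 = -0.264
var(2R_A + R_B) = (2)²·var(R_A) + (1)²·var(R_B) + 2·(2)·(1)·Cov(R_A,R_B)
= 4·4.84 + 1·0.09 + 4·-0.264 = 18.394
SD(2R_A + R_B) = √18.394 ≈ 4.2888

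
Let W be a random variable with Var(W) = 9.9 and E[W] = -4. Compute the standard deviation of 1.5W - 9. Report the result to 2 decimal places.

Var(1.5W - 9) = (1.5)²·9.9 = 22.275
σ(1.5W - 9) = √22.275 ≈ 4.72

4.72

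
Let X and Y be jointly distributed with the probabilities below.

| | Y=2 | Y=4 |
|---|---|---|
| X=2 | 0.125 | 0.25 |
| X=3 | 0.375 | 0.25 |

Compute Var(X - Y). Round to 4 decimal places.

1.4844

E[X] = 2.625,  E[Y] = 3,  E[XY] = 7.75
Var(X) = 7.125 − (2.625)² = 0.234375;  Var(Y) = 10 − (3)² = 1
Cov(X,Y) = 7.75 − (2.625)(3) = -0.125
Var(X - Y) = (1)²·0.234375 + (-1)²·1 + 2·(1)·(-1)·-0.125 = 1.484375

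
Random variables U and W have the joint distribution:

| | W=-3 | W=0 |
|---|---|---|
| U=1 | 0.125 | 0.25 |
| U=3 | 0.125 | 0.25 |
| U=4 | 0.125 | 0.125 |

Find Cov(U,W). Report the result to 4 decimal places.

E[U] = 2.5,  E[W] = -1.125
E[UW] = -3
Cov(U,W) = E[UW] − E[U]E[W] = -3 − (2.5)(-1.125) = -0.1875

-0.1875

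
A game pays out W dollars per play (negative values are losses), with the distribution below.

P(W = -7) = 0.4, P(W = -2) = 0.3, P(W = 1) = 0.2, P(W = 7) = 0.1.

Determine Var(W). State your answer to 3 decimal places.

19.650

E[W] = (-7)(0.4) + (-2)(0.3) + (1)(0.2) + (7)(0.1) = -2.5
E[W²] = (-7)²(0.4) + (-2)²(0.3) + (1)²(0.2) + (7)²(0.1) = 25.9
Var(W) = E[W²] − (E[W])² = 25.9 − (-2.5)² = 19.65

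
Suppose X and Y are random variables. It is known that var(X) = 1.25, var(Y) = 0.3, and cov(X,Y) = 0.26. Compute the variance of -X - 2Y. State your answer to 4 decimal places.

var(-X - 2Y) = (-1)²·var(X) + (-2)²·var(Y) + 2·(-1)·(-2)·cov(X,Y)
= 1·1.25 + 4·0.3 + 4·0.26 = 3.49

3.4900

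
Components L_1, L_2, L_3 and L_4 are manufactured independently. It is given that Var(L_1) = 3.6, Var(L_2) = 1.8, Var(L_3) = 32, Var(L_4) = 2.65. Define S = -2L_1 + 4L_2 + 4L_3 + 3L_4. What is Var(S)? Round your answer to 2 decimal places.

579.05

By independence, Var(S) = (-2)²Var(L_1) + (4)²Var(L_2) + (4)²Var(L_3) + (3)²Var(L_4)
= (-2)²·3.6 + (4)²·1.8 + (4)²·32 + (3)²·2.65 = 579.05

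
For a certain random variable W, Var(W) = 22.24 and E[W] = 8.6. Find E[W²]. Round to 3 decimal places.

96.200

E[W²] = Var(W) + (E[W])² = 22.24 + (8.6)² = 96.2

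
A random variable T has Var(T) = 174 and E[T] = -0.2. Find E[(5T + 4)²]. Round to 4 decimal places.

4359.0000

E[5T + 4] = 5·-0.2 + 4 = 3
Var(5T + 4) = (5)²·174 = 4350
E[(5T + 4)²] = Var((5T + 4)) + (E[(5T + 4)])² = 4350 + (3)² = 4359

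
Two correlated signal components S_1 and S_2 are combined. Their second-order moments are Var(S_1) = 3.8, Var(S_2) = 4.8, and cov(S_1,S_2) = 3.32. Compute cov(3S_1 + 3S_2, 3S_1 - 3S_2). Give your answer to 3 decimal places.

-9.000

cov(3S_1 + 3S_2, 3S_1 - 3S_2) = (3)(3)Var(S_1) + (3)(-3)Var(S_2) + [(3)(-3) + (3)(3)]cov(S_1,S_2)
= 9·3.8 + -9·4.8 + 0·3.32 = -9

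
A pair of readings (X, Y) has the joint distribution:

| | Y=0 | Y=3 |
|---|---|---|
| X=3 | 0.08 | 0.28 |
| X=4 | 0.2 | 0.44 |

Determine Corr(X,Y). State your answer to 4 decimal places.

-0.0965

E[X] = 3.64,  E[Y] = 2.16
E[XY] = 7.8
Cov(X,Y) = E[XY] − E[X]E[Y] = 7.8 − (3.64)(2.16) = -0.0624
Var(X) = 0.2304,  Var(Y) = 1.8144
ρ = -0.0624 / √(0.2304·1.8144) ≈ -0.0965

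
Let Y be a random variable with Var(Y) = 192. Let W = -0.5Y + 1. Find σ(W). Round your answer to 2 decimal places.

Var(-0.5Y + 1) = (-0.5)²·192 = 48
σ(W) = √48 ≈ 6.93

6.93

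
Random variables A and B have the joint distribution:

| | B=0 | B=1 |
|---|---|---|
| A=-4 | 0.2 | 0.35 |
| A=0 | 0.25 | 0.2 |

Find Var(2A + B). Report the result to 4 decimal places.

15.3275

E[A] = -2.2,  E[B] = 0.55,  E[AB] = -1.4
Var(A) = 8.8 − (-2.2)² = 3.96;  Var(B) = 0.55 − (0.55)² = 0.2475
Cov(A,B) = -1.4 − (-2.2)(0.55) = -0.19
Var(2A + B) = (2)²·3.96 + (1)²·0.2475 + 2·(2)·(1)·-0.19 = 15.3275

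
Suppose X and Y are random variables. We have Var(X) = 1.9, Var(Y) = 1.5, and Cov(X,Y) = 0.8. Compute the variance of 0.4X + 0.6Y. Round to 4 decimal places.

1.2280

Var(0.4X + 0.6Y) = (0.4)²·Var(X) + (0.6)²·Var(Y) + 2·(0.4)·(0.6)·Cov(X,Y)
= 0.16·1.9 + 0.36·1.5 + 0.48·0.8 = 1.228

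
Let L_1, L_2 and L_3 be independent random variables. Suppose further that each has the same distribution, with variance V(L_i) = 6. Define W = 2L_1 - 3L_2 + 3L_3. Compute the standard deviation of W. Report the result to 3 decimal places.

11.489

By independence, V(W) = (2)²V(L_1) + (-3)²V(L_2) + (3)²V(L_3)
= (2)²·6 + (-3)²·6 + (3)²·6 = 132
σ(W) = √132 ≈ 11.489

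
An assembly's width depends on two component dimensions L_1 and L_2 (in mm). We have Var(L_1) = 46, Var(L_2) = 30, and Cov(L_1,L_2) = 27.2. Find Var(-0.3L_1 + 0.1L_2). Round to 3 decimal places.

2.808

Var(-0.3L_1 + 0.1L_2) = (-0.3)²·Var(L_1) + (0.1)²·Var(L_2) + 2·(-0.3)·(0.1)·Cov(L_1,L_2)
= 0.09·46 + 0.01·30 + -0.06·27.2 = 2.808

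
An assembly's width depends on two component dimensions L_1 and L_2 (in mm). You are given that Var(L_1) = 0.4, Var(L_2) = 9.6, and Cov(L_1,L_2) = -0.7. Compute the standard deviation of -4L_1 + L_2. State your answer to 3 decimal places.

4.648

Var(-4L_1 + L_2) = (-4)²·Var(L_1) + (1)²·Var(L_2) + 2·(-4)·(1)·Cov(L_1,L_2)
= 16·0.4 + 1·9.6 + -8·-0.7 = 21.6
sd(-4L_1 + L_2) = √21.6 ≈ 4.648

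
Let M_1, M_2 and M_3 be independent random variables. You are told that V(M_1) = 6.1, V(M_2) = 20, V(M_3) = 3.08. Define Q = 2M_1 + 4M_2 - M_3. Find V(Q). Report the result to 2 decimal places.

347.48

By independence, V(Q) = (2)²V(M_1) + (4)²V(M_2) + (-1)²V(M_3)
= (2)²·6.1 + (4)²·20 + (-1)²·3.08 = 347.48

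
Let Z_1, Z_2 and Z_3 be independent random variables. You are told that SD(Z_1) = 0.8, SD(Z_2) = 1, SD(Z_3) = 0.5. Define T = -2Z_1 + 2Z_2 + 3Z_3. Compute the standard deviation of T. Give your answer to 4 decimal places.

V(Z_1) = 0.64, V(Z_2) = 1, V(Z_3) = 0.25
By independence, V(T) = (-2)²V(Z_1) + (2)²V(Z_2) + (3)²V(Z_3)
= (-2)²·0.64 + (2)²·1 + (3)²·0.25 = 8.81
SD(T) = √8.81 ≈ 2.9682

2.9682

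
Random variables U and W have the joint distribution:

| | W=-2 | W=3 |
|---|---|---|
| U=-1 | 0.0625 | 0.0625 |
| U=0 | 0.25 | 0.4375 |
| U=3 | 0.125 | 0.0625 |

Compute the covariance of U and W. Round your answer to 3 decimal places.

E[U] = 0.4375,  E[W] = 0.8125
E[UW] = -0.25
Cov(U,W) = E[UW] − E[U]E[W] = -0.25 − (0.4375)(0.8125) = -0.60546875

-0.605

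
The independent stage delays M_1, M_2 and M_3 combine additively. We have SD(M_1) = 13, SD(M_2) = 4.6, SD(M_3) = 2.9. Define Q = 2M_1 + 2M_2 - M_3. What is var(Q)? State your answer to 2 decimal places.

769.05

var(M_1) = 169, var(M_2) = 21.16, var(M_3) = 8.41
By independence, var(Q) = (2)²var(M_1) + (2)²var(M_2) + (-1)²var(M_3)
= (2)²·169 + (2)²·21.16 + (-1)²·8.41 = 769.05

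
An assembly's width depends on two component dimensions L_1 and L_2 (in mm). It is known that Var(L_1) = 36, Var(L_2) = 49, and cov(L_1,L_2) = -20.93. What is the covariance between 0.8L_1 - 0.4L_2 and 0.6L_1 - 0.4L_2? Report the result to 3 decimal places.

36.841

cov(0.8L_1 - 0.4L_2, 0.6L_1 - 0.4L_2) = (0.8)(0.6)Var(L_1) + (-0.4)(-0.4)Var(L_2) + [(0.8)(-0.4) + (-0.4)(0.6)]cov(L_1,L_2)
= 0.48·36 + 0.16·49 + -0.56·-20.93 = 36.8408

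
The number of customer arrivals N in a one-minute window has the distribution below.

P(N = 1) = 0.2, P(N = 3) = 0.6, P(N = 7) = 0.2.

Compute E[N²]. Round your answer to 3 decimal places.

15.400

E[N²] = (1)²(0.2) + (3)²(0.6) + (7)²(0.2) = 15.4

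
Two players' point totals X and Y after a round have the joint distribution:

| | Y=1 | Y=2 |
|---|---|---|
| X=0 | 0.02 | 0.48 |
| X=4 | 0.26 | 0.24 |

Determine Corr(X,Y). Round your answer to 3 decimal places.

E[X] = 2,  E[Y] = 1.72
E[XY] = 2.96
Cov(X,Y) = E[XY] − E[X]E[Y] = 2.96 − (2)(1.72) = -0.48
V(X) = 4,  V(Y) = 0.2016
ρ = -0.48 / √(4·0.2016) ≈ -0.535

-0.535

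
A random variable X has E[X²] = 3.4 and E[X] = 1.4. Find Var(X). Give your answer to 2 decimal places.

Var(X) = 3.4 − (1.4)² = 1.44

1.44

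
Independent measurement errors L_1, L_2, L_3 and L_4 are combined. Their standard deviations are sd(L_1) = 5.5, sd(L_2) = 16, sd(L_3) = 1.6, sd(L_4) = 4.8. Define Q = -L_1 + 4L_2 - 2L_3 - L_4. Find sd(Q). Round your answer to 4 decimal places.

64.4944

Var(L_1) = 30.25, Var(L_2) = 256, Var(L_3) = 2.56, Var(L_4) = 23.04
By independence, Var(Q) = (-1)²Var(L_1) + (4)²Var(L_2) + (-2)²Var(L_3) + (-1)²Var(L_4)
= (-1)²·30.25 + (4)²·256 + (-2)²·2.56 + (-1)²·23.04 = 4159.53
sd(Q) = √4159.53 ≈ 64.4944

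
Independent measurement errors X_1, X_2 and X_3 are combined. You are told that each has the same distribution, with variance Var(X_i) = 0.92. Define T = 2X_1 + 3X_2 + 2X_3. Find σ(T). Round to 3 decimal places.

By independence, Var(T) = (2)²Var(X_1) + (3)²Var(X_2) + (2)²Var(X_3)
= (2)²·0.92 + (3)²·0.92 + (2)²·0.92 = 15.64
σ(T) = √15.64 ≈ 3.955

3.955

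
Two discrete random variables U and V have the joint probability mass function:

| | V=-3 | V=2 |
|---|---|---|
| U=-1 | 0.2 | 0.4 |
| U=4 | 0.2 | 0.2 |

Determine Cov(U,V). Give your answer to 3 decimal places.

E[U] = 1,  E[V] = 0
E[UV] = -1
Cov(U,V) = E[UV] − E[U]E[V] = -1 − (1)(0) = -1

-1.000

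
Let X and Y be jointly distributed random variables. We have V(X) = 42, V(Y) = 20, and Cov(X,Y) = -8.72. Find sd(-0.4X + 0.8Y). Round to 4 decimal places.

V(-0.4X + 0.8Y) = (-0.4)²·V(X) + (0.8)²·V(Y) + 2·(-0.4)·(0.8)·Cov(X,Y)
= 0.16·42 + 0.64·20 + -0.64·-8.72 = 25.1008
sd(-0.4X + 0.8Y) = √25.1008 ≈ 5.0101

5.0101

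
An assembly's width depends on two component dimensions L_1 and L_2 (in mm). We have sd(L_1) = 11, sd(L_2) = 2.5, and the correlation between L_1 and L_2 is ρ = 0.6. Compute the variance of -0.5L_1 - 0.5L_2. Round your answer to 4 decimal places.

var(L_1) = (11)² = 121;  var(L_2) = (2.5)² = 6.25
Cov(L_1,L_2) = ρ·sd(L_1)·sd(L_2) = 0.6·11·2.5 = 16.5
var(-0.5L_1 - 0.5L_2) = (-0.5)²·var(L_1) + (-0.5)²·var(L_2) + 2·(-0.5)·(-0.5)·Cov(L_1,L_2)
= 0.25·121 + 0.25·6.25 + 0.5·16.5 = 40.0625

40.0625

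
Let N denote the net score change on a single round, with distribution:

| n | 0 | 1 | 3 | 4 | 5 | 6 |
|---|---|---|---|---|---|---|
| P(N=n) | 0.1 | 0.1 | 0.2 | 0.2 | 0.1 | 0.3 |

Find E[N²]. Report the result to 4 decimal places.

18.4000

E[N²] = (0)²(0.1) + (1)²(0.1) + (3)²(0.2) + (4)²(0.2) + (5)²(0.1) + (6)²(0.3) = 18.4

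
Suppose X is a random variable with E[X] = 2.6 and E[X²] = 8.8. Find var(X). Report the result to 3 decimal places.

var(X) = 8.8 − (2.6)² = 2.04

2.040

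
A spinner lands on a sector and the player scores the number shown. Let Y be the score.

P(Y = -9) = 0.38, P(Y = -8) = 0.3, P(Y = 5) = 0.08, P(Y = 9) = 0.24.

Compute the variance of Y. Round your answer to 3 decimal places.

E[Y] = (-9)(0.38) + (-8)(0.3) + (5)(0.08) + (9)(0.24) = -3.26
E[Y²] = (-9)²(0.38) + (-8)²(0.3) + (5)²(0.08) + (9)²(0.24) = 71.42
Var(Y) = E[Y²] − (E[Y])² = 71.42 − (-3.26)² = 60.7924

60.792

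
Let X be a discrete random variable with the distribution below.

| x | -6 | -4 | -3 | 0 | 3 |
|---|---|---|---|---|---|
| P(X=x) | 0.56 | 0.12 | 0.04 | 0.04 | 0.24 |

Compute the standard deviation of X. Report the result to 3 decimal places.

3.755

E[X] = (-6)(0.56) + (-4)(0.12) + (-3)(0.04) + (0)(0.04) + (3)(0.24) = -3.24
E[X²] = (-6)²(0.56) + (-4)²(0.12) + (-3)²(0.04) + (0)²(0.04) + (3)²(0.24) = 24.6
Var(X) = E[X²] − (E[X])² = 24.6 − (-3.24)² = 14.1024
SD(X) = √14.1024 ≈ 3.755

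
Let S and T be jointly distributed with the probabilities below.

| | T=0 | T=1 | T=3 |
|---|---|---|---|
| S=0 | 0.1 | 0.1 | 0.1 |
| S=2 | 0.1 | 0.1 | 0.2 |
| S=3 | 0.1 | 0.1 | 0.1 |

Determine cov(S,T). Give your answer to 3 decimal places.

0.050

E[S] = 1.7,  E[T] = 1.5
E[ST] = 2.6
cov(S,T) = E[ST] − E[S]E[T] = 2.6 − (1.7)(1.5) = 0.05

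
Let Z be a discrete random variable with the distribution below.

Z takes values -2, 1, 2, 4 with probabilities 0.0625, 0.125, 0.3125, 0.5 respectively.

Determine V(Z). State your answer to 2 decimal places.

2.73

E[Z] = (-2)(0.0625) + (1)(0.125) + (2)(0.3125) + (4)(0.5) = 2.625
E[Z²] = (-2)²(0.0625) + (1)²(0.125) + (2)²(0.3125) + (4)²(0.5) = 9.625
V(Z) = E[Z²] − (E[Z])² = 9.625 − (2.625)² = 2.734375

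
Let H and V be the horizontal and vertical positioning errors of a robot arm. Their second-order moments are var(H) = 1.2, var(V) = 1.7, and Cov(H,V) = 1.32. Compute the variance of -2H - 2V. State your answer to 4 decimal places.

var(-2H - 2V) = (-2)²·var(H) + (-2)²·var(V) + 2·(-2)·(-2)·Cov(H,V)
= 4·1.2 + 4·1.7 + 8·1.32 = 22.16

22.1600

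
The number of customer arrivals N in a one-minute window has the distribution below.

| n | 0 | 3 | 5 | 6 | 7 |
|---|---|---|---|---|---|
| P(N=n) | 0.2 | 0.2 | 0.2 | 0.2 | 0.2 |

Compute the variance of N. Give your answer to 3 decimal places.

E[N] = (0)(0.2) + (3)(0.2) + (5)(0.2) + (6)(0.2) + (7)(0.2) = 4.2
E[N²] = (0)²(0.2) + (3)²(0.2) + (5)²(0.2) + (6)²(0.2) + (7)²(0.2) = 23.8
V(N) = E[N²] − (E[N])² = 23.8 − (4.2)² = 6.16

6.160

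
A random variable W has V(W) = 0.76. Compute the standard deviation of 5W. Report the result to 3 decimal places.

V(5W) = (5)²·0.76 = 19
σ(5W) = √19 ≈ 4.359

4.359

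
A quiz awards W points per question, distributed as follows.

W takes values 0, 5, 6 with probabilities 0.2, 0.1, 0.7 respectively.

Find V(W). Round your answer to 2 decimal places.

E[W] = (0)(0.2) + (5)(0.1) + (6)(0.7) = 4.7
E[W²] = (0)²(0.2) + (5)²(0.1) + (6)²(0.7) = 27.7
V(W) = E[W²] − (E[W])² = 27.7 − (4.7)² = 5.61

5.61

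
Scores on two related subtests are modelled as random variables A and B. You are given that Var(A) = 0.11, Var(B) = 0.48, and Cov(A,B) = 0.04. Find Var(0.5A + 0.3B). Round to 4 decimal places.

0.0827

Var(0.5A + 0.3B) = (0.5)²·Var(A) + (0.3)²·Var(B) + 2·(0.5)·(0.3)·Cov(A,B)
= 0.25·0.11 + 0.09·0.48 + 0.3·0.04 = 0.0827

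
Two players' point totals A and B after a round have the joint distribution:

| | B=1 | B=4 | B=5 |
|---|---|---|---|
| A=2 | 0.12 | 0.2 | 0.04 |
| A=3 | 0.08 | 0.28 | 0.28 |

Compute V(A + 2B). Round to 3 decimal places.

9.274

E[A] = 2.64,  E[B] = 3.72,  E[AB] = 10.04
V(A) = 7.2 − (2.64)² = 0.2304;  V(B) = 15.88 − (3.72)² = 2.0416
Cov(A,B) = 10.04 − (2.64)(3.72) = 0.2192
V(A + 2B) = (1)²·0.2304 + (2)²·2.0416 + 2·(1)·(2)·0.2192 = 9.2736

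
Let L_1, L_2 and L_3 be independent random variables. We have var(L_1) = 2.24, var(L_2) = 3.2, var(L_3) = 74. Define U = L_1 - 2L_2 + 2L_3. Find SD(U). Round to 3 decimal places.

17.636

By independence, var(U) = (1)²var(L_1) + (-2)²var(L_2) + (2)²var(L_3)
= (1)²·2.24 + (-2)²·3.2 + (2)²·74 = 311.04
SD(U) = √311.04 ≈ 17.636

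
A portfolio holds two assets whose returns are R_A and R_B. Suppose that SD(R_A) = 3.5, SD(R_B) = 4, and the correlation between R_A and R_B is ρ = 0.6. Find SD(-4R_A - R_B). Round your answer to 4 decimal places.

16.7093

Var(R_A) = (3.5)² = 12.25;  Var(R_B) = (4)² = 16
Cov(R_A,R_B) = ρ·SD(R_A)·SD(R_B) = 0.6·3.5·4 = 8.4
Var(-4R_A - R_B) = (-4)²·Var(R_A) + (-1)²·Var(R_B) + 2·(-4)·(-1)·Cov(R_A,R_B)
= 16·12.25 + 1·16 + 8·8.4 = 279.2
SD(-4R_A - R_B) = √279.2 ≈ 16.7093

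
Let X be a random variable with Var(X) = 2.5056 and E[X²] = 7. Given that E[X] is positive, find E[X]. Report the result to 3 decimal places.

(E[X])² = E[X²] − Var(X) = 7 − 2.5056 = 4.4944
E[X] = √4.4944 = 2.12

2.120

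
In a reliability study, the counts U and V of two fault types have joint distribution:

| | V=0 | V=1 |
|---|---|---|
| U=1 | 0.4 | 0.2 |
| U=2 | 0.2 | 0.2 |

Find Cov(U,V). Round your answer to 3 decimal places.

0.040

E[U] = 1.4,  E[V] = 0.4
E[UV] = 0.6
Cov(U,V) = E[UV] − E[U]E[V] = 0.6 − (1.4)(0.4) = 0.04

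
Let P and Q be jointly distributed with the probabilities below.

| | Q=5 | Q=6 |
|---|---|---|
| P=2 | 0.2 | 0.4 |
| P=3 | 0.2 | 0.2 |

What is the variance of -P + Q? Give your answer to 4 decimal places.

E[P] = 2.4,  E[Q] = 5.6,  E[PQ] = 13.4
V(P) = 6 − (2.4)² = 0.24;  V(Q) = 31.6 − (5.6)² = 0.24
Cov(P,Q) = 13.4 − (2.4)(5.6) = -0.04
V(-P + Q) = (-1)²·0.24 + (1)²·0.24 + 2·(-1)·(1)·-0.04 = 0.56

0.5600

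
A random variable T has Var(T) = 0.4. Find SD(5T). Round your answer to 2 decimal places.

Var(5T) = (5)²·0.4 = 10
SD(5T) = √10 ≈ 3.16

3.16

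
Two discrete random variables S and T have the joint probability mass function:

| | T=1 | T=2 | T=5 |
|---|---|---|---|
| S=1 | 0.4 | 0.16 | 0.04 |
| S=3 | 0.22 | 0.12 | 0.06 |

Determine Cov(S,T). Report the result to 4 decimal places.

E[S] = 1.8,  E[T] = 1.68
E[ST] = 3.2
Cov(S,T) = E[ST] − E[S]E[T] = 3.2 − (1.8)(1.68) = 0.176

0.1760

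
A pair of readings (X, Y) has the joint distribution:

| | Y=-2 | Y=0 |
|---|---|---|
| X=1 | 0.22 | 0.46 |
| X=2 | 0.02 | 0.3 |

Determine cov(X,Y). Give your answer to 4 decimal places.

0.1136

E[X] = 1.32,  E[Y] = -0.48
E[XY] = -0.52
cov(X,Y) = E[XY] − E[X]E[Y] = -0.52 − (1.32)(-0.48) = 0.1136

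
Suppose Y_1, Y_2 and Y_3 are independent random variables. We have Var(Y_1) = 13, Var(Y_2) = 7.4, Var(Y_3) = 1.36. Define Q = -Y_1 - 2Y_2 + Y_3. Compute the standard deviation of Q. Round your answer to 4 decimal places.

6.6302

By independence, Var(Q) = (-1)²Var(Y_1) + (-2)²Var(Y_2) + (1)²Var(Y_3)
= (-1)²·13 + (-2)²·7.4 + (1)²·1.36 = 43.96
SD(Q) = √43.96 ≈ 6.6302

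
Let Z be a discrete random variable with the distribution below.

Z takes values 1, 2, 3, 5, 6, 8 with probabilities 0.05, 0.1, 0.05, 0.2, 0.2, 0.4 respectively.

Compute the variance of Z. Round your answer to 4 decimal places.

E[Z] = (1)(0.05) + (2)(0.1) + (3)(0.05) + (5)(0.2) + (6)(0.2) + (8)(0.4) = 5.8
E[Z²] = (1)²(0.05) + (2)²(0.1) + (3)²(0.05) + (5)²(0.2) + (6)²(0.2) + (8)²(0.4) = 38.7
V(Z) = E[Z²] − (E[Z])² = 38.7 − (5.8)² = 5.06

5.0600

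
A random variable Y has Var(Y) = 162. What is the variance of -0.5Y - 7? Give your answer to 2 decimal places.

Var(-0.5Y - 7) = (-0.5)²·Var(Y) = 0.25·162 = 40.5

40.50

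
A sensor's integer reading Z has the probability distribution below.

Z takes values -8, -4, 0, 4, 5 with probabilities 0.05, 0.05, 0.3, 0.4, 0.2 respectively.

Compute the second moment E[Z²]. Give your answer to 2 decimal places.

15.40

E[Z²] = (-8)²(0.05) + (-4)²(0.05) + (0)²(0.3) + (4)²(0.4) + (5)²(0.2) = 15.4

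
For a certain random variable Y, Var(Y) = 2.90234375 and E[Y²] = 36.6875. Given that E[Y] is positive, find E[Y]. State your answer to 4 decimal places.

(E[Y])² = E[Y²] − Var(Y) = 36.6875 − 2.90234375 = 33.78515625
E[Y] = √33.78515625 = 5.8125

5.8125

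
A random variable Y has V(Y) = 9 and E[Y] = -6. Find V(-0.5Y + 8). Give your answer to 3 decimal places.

V(-0.5Y + 8) = (-0.5)²·V(Y) = 0.25·9 = 2.25

2.250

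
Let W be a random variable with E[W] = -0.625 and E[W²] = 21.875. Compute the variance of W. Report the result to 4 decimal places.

V(W) = 21.875 − (-0.625)² = 21.484375

21.4844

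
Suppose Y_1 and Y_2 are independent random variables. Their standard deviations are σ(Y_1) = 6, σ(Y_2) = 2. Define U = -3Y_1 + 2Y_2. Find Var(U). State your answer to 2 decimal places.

Var(Y_1) = 36, Var(Y_2) = 4
By independence, Var(U) = (-3)²Var(Y_1) + (2)²Var(Y_2)
= (-3)²·36 + (2)²·4 = 340

340.00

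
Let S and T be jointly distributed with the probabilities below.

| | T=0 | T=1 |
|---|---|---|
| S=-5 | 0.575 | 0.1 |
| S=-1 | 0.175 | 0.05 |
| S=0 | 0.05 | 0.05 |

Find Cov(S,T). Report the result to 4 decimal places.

0.1700

E[S] = -3.6,  E[T] = 0.2
E[ST] = -0.55
Cov(S,T) = E[ST] − E[S]E[T] = -0.55 − (-3.6)(0.2) = 0.17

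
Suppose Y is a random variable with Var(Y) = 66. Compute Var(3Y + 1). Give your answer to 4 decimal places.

Var(3Y + 1) = (3)²·Var(Y) = 9·66 = 594

594.0000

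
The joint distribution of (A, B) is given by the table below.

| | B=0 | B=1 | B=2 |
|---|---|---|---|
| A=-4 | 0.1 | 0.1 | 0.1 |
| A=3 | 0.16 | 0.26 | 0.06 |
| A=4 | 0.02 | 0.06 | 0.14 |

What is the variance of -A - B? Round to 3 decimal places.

E[A] = 1.12,  E[B] = 1.02,  E[AB] = 1.3
Var(A) = 12.64 − (1.12)² = 11.3856;  Var(B) = 1.62 − (1.02)² = 0.5796
cov(A,B) = 1.3 − (1.12)(1.02) = 0.1576
Var(-A - B) = (-1)²·11.3856 + (-1)²·0.5796 + 2·(-1)·(-1)·0.1576 = 12.2804

12.280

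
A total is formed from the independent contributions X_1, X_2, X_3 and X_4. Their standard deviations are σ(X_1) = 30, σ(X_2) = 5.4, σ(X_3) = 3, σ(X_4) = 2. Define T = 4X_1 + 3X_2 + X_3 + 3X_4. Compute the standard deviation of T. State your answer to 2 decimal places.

var(X_1) = 900, var(X_2) = 29.16, var(X_3) = 9, var(X_4) = 4
By independence, var(T) = (4)²var(X_1) + (3)²var(X_2) + (1)²var(X_3) + (3)²var(X_4)
= (4)²·900 + (3)²·29.16 + (1)²·9 + (3)²·4 = 14707.44
σ(T) = √14707.44 ≈ 121.27

121.27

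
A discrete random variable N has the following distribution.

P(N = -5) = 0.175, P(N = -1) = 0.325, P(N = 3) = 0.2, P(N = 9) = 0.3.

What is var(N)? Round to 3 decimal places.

E[N] = (-5)(0.175) + (-1)(0.325) + (3)(0.2) + (9)(0.3) = 2.1
E[N²] = (-5)²(0.175) + (-1)²(0.325) + (3)²(0.2) + (9)²(0.3) = 30.8
var(N) = E[N²] − (E[N])² = 30.8 − (2.1)² = 26.39

26.390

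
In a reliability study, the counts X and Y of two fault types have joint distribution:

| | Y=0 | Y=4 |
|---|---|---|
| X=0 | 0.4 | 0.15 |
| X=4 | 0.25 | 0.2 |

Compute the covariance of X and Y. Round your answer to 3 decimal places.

E[X] = 1.8,  E[Y] = 1.4
E[XY] = 3.2
Cov(X,Y) = E[XY] − E[X]E[Y] = 3.2 − (1.8)(1.4) = 0.68

0.680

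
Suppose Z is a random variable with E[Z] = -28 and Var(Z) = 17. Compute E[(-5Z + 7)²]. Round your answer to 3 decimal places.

22034.000

E[-5Z + 7] = -5·-28 + 7 = 147
Var(-5Z + 7) = (-5)²·17 = 425
E[(-5Z + 7)²] = Var((-5Z + 7)) + (E[(-5Z + 7)])² = 425 + (147)² = 22034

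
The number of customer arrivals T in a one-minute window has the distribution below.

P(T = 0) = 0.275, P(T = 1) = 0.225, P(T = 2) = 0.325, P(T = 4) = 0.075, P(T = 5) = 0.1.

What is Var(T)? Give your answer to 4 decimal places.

E[T] = (0)(0.275) + (1)(0.225) + (2)(0.325) + (4)(0.075) + (5)(0.1) = 1.675
E[T²] = (0)²(0.275) + (1)²(0.225) + (2)²(0.325) + (4)²(0.075) + (5)²(0.1) = 5.225
Var(T) = E[T²] − (E[T])² = 5.225 − (1.675)² = 2.419375

2.4194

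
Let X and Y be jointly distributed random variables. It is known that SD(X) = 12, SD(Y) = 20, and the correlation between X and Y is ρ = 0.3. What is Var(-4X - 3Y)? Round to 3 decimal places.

7632.000

Var(X) = (12)² = 144;  Var(Y) = (20)² = 400
cov(X,Y) = ρ·SD(X)·SD(Y) = 0.3·12·20 = 72
Var(-4X - 3Y) = (-4)²·Var(X) + (-3)²·Var(Y) + 2·(-4)·(-3)·cov(X,Y)
= 16·144 + 9·400 + 24·72 = 7632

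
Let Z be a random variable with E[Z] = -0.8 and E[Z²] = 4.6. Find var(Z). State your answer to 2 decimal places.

var(Z) = 4.6 − (-0.8)² = 3.96

3.96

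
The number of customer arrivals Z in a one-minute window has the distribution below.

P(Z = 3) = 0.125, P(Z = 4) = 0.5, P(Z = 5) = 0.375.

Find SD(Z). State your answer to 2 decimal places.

0.66

E[Z] = (3)(0.125) + (4)(0.5) + (5)(0.375) = 4.25
E[Z²] = (3)²(0.125) + (4)²(0.5) + (5)²(0.375) = 18.5
Var(Z) = E[Z²] − (E[Z])² = 18.5 − (4.25)² = 0.4375
SD(Z) = √0.4375 ≈ 0.66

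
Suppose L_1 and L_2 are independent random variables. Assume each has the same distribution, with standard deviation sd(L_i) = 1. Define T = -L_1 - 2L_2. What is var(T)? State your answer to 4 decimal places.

5.0000

var(L_i) = (1)² = 1
By independence, var(T) = (-1)²var(L_1) + (-2)²var(L_2)
= (-1)²·1 + (-2)²·1 = 5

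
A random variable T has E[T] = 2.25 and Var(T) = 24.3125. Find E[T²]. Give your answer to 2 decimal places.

E[T²] = Var(T) + (E[T])² = 24.3125 + (2.25)² = 29.375

29.38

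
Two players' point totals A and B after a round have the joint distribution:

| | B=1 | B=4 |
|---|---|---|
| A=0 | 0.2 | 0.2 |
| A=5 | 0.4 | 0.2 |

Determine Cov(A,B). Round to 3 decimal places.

-0.600

E[A] = 3,  E[B] = 2.2
E[AB] = 6
Cov(A,B) = E[AB] − E[A]E[B] = 6 − (3)(2.2) = -0.6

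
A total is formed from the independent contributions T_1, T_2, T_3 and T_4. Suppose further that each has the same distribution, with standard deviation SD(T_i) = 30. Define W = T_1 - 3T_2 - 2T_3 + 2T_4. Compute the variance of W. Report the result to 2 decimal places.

16200.00

Var(T_i) = (30)² = 900
By independence, Var(W) = (1)²Var(T_1) + (-3)²Var(T_2) + (-2)²Var(T_3) + (2)²Var(T_4)
= (1)²·900 + (-3)²·900 + (-2)²·900 + (2)²·900 = 16200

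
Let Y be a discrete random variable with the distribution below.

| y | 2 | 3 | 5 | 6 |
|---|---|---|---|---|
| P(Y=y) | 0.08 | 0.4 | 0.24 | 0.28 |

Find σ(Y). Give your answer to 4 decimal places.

1.4221

E[Y] = (2)(0.08) + (3)(0.4) + (5)(0.24) + (6)(0.28) = 4.24
E[Y²] = (2)²(0.08) + (3)²(0.4) + (5)²(0.24) + (6)²(0.28) = 20
Var(Y) = E[Y²] − (E[Y])² = 20 − (4.24)² = 2.0224
σ(Y) = √2.0224 ≈ 1.4221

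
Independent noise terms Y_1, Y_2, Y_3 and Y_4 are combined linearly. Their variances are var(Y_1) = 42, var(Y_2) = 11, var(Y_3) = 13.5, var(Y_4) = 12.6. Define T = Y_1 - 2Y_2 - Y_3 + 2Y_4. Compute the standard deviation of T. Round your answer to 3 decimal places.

By independence, var(T) = (1)²var(Y_1) + (-2)²var(Y_2) + (-1)²var(Y_3) + (2)²var(Y_4)
= (1)²·42 + (-2)²·11 + (-1)²·13.5 + (2)²·12.6 = 149.9
σ(T) = √149.9 ≈ 12.243

12.243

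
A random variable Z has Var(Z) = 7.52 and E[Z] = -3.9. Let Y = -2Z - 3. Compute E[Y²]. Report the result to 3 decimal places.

53.120

E[-2Z - 3] = -2·-3.9 − 3 = 4.8
Var(-2Z - 3) = (-2)²·7.52 = 30.08
E[Y²] = Var(Y) + (E[Y])² = 30.08 + (4.8)² = 53.12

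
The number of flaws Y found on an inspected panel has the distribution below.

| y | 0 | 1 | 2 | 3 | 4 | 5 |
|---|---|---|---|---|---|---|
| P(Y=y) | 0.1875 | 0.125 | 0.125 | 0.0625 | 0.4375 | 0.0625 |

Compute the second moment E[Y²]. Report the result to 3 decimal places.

E[Y²] = (0)²(0.1875) + (1)²(0.125) + (2)²(0.125) + (3)²(0.0625) + (4)²(0.4375) + (5)²(0.0625) = 9.75

9.750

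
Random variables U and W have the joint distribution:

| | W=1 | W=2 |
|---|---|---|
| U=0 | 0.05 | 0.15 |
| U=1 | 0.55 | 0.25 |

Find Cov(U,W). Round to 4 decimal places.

E[U] = 0.8,  E[W] = 1.4
E[UW] = 1.05
Cov(U,W) = E[UW] − E[U]E[W] = 1.05 − (0.8)(1.4) = -0.07

-0.0700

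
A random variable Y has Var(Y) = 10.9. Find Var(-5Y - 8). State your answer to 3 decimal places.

272.500

Var(-5Y - 8) = (-5)²·Var(Y) = 25·10.9 = 272.5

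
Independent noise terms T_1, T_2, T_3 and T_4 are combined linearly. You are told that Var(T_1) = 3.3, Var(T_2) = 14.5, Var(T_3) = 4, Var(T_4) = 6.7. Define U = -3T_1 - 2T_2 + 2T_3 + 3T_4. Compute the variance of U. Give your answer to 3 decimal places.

By independence, Var(U) = (-3)²Var(T_1) + (-2)²Var(T_2) + (2)²Var(T_3) + (3)²Var(T_4)
= (-3)²·3.3 + (-2)²·14.5 + (2)²·4 + (3)²·6.7 = 164

164.000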